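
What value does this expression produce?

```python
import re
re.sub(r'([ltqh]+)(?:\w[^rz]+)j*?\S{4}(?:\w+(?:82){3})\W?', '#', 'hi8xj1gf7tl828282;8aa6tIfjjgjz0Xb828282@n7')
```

'#n7'

Pattern: one or more of one of [ltqh] (captured); then a word character, then one or more of any character except [rz] (non-capturing group); then zero or more of a literal 'j' (lazy), then exactly 4 of a non-whitespace character; then one or more of a word character, then the literal '82' repeated 3 times (non-capturing group); then optionally a non-word character.
Matches: at [0:40] → 'hi8xj1gf7tl828282;8aa6tIfjjgjz0Xb828282@'.
`sub` substitutes '#' at each match site.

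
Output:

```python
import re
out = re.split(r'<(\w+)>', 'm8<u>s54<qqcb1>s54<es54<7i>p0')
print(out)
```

With a capturing group present, the delimiter's captured portion is kept in the result list.

['m8', 'u', 's54', 'qqcb1', 's54<es54', '7i', 'p0']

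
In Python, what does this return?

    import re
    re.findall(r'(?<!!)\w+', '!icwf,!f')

A negative assertion filters positions out without eating any characters.
Walking the string: at [2:5] → 'cwf'.
Since nothing is captured, `findall` lists the 1 matched substring directly.

['cwf']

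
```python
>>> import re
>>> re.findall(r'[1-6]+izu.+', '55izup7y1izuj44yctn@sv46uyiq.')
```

['55izup7y1izuj44yctn@sv46uyiq.']

No capturing groups, so `findall` returns the 1 full match string.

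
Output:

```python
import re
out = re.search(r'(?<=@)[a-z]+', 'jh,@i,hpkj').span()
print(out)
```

The `(?=…)`/`(?<=…)` assertion just peeks at neighbouring text; it doesn't advance the match position.
The match spans [4:5] → 'i'.

(4, 5)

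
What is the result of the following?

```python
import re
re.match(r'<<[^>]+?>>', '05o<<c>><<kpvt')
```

With `match`, the pattern is implicitly anchored at the beginning.
Here the pattern fails at index 0, so the call returns None.

None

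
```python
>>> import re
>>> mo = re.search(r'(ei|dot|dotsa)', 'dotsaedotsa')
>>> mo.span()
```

Alternation isn't longest-match — the leftmost alternative that fits at this position is chosen.
The match spans [0:3] → 'dot'.

(0, 3)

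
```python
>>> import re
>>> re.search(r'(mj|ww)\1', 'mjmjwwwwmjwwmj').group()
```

After group 1 captures some text, `\1` only succeeds where that same text appears again.
Unlike `match`, `search` isn't anchored — it looks for the pattern anywhere in the string.
The match spans [0:4] → 'mjmj'.
Captured: group 1 = 'mj'.

'mjmj'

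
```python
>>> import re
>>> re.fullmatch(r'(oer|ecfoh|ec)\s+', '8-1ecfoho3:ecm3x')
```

For `fullmatch`, every character of the input must be accounted for by the pattern.
Here the pattern can't cover the whole string, so the call returns None.

None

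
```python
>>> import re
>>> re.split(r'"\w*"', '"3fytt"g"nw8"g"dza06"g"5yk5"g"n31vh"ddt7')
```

['', 'g', 'g', 'g', 'g', 'ddt7']

Matches to split on: at [0:7] → '"3fytt"'; at [8:13] → '"nw8"'; at [14:21] → '"dza06"'; at [22:28] → '"5yk5"'; at [29:36] → '"n31vh"'.
The string is cut at each match, leaving 6 pieces.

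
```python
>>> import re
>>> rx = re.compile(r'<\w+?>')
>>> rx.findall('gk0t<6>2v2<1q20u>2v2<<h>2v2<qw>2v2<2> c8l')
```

Matches: at [4:7] → '<6>'; at [10:17] → '<1q20u>'; at [21:24] → '<h>'; at [27:31] → '<qw>'; at [34:37] → '<2>'.
With no groups in the pattern, `findall` gives back each whole match — 5 here.

['<6>', '<1q20u>', '<h>', '<qw>', '<2>']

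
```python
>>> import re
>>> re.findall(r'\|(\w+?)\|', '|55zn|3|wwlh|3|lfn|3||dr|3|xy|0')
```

Because there's exactly one group, `findall` drops the full match and keeps group 1 from each hit.

['55zn', 'wwlh', 'lfn', 'dr', 'xy']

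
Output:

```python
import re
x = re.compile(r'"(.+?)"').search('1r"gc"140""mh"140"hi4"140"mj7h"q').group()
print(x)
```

A `+?`/`*?`/`{m,n}?` starts at its minimum and grows only as far as needed for what follows to match.
The match spans [2:6] → '"gc"'.

"gc"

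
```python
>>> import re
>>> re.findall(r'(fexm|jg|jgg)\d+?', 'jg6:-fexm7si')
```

['jg', 'fexm']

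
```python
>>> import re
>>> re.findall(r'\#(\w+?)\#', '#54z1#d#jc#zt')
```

One capturing group, so `findall` returns just the captured substring from each match — 2 in all.

['54z1', 'jc']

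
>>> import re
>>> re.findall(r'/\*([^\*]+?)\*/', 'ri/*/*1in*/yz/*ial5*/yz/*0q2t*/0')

['1in', 'ial5', '0q2t']

With a single group, `findall` returns only what that group captured — 3 items.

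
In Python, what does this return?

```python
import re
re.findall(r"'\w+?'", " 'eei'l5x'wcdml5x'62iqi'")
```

Matches: at [1:6] → "'eei'"; at [9:18] → "'wcdml5x'".
`findall` yields the raw match text (2 of them) because the pattern has no groups.

["'eei'", "'wcdml5x'"]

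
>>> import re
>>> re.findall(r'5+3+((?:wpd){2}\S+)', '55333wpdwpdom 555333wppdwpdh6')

Pattern: one or more of a literal '5'; then one or more of a literal '3'; then the literal 'wpd' repeated 2 times, then one or more of a non-whitespace character (captured).
Scanning left to right: at [0:13] match '55333wpdwpdom', group 1 = 'wpdwpdom'.
`findall` collects group 1 from the one match (1 total).

['wpdwpdom']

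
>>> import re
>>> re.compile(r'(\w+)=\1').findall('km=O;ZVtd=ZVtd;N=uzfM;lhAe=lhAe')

['ZVtd', 'lhAe']

After group 1 captures some text, `\1` only succeeds where that same text appears again.
Walking the string: at [5:14] match 'ZVtd=ZVtd', group 1 = 'ZVtd'; at [22:31] match 'lhAe=lhAe', group 1 = 'lhAe'.
One capturing group, so `findall` returns just the captured substring from each match — 2 in all.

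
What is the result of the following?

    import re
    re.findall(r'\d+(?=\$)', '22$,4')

['22']

The lookaround is zero-width — it requires the adjacent text to match without consuming it, so the asserted text isn't part of the match.
Scanning left to right: at [0:2] → '22'.
`findall` yields the raw match text (1 of them) because the pattern has no groups.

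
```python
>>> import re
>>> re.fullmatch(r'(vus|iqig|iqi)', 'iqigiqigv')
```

`re.fullmatch` is like wrapping the pattern in `^…$` (in single-line mode).
Here the pattern can't cover the whole string, so the call returns None.

None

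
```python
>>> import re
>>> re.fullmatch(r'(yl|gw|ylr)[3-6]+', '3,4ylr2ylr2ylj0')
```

For `fullmatch`, every character of the input must be accounted for by the pattern.
Here the string isn't matched end-to-end, so the call returns None.

None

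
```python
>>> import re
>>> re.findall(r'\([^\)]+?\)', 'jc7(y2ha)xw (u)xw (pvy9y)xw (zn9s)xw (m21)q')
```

`findall` yields the raw match text (5 of them) because the pattern has no groups.

['(y2ha)', '(u)', '(pvy9y)', '(zn9s)', '(m21)']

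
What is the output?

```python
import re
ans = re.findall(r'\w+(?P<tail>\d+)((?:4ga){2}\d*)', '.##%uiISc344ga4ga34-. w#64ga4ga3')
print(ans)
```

The pattern matches one or more of a word character; then one or more of a digit (captured as 'tail'); then the literal '4ga' repeated 2 times, then zero or more of a digit (captured).
Walking the string: at [4:19] match 'uiISc344ga4ga34', groups = ('4', '4ga4ga34').
With 2 capturing groups, `findall` returns a 2-tuple per match.

[('4', '4ga4ga34')]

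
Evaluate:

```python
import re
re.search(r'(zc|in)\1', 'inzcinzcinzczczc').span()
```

(10, 14)

`\1` is not a pattern — it's the concrete string captured by group 1, re-applied verbatim.
The match spans [10:14] → 'zczc'.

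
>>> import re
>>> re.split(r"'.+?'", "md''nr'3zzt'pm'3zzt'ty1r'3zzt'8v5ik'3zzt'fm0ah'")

Splitting on the pattern gives 6 pieces.

['md', '3zzt', '3zzt', '3zzt', '3zzt', '']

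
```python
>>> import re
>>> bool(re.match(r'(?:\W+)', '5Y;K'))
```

`re.match` only tries the pattern at the start of the string.
Here position 0 doesn't satisfy it, so the call returns None, and `bool(None)` is False.

False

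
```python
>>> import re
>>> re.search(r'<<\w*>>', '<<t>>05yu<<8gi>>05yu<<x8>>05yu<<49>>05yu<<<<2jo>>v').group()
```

The match spans [0:5] → '<<t>>'.

'<<t>>'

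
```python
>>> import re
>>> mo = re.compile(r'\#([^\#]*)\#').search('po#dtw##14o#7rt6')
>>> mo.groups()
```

('dtw',)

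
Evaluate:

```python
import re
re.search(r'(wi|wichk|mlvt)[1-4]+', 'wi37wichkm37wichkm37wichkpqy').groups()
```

('wi',)

The match spans [0:3] → 'wi3'.
Captured: group 1 = 'wi'.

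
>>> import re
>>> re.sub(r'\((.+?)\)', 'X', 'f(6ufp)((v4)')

'fXX'

A `+?`/`*?`/`{m,n}?` starts at its minimum and grows only as far as needed for what follows to match.
Matches: at [1:7] → '(6ufp)'; at [7:12] → '((v4)'.
Each match is replaced by 'X'.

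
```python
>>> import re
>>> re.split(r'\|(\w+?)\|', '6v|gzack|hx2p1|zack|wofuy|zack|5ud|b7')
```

['6v', 'gzack', 'hx2p1', 'zack', 'wofuy', 'zack', '5ud|b7']

The group in the pattern means `split` returns the separators' captures alongside the pieces.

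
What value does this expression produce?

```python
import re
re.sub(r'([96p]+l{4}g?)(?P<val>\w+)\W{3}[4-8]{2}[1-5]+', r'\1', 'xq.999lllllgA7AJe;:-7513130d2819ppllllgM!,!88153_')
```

Pattern: one or more of one of [96p], then exactly 4 of a literal 'l', then optionally the literal 'g' (captured); then one or more of a word character (captured as 'val'); then exactly 3 of a non-word character, then exactly 2 of a character in [4-8]; then one or more of a character in [1-5].
Matches: at [3:26] → '999lllllgA7AJe;:-751313'; at [31:48] → '9ppllllgM!,!88153'.
`\1` in the replacement pulls in group 1's text for each match.

'xq.999llll0d2819ppllllg_'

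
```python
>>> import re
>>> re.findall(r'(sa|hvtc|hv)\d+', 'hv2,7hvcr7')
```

['hv']

Walking the string: at [0:3] match 'hv2', group 1 = 'hv'.
Because there's exactly one group, `findall` drops the full match and keeps group 1 from the one hit.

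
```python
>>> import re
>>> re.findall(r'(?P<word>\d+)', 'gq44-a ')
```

['44']

The pattern matches one or more of a digit (captured as 'word').
Walking the string: at [2:4] match '44', group 1 = '44'.
One capturing group, so `findall` returns just the captured substring from the one match — 1 in all.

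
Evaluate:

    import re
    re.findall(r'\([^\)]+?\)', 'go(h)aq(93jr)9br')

Walking the string: at [2:5] → '(h)'; at [7:13] → '(93jr)'.
With no groups in the pattern, `findall` gives back each whole match — 2 here.

['(h)', '(93jr)']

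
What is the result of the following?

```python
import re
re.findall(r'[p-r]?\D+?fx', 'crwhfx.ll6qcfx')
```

['crwhfx', 'qcfx']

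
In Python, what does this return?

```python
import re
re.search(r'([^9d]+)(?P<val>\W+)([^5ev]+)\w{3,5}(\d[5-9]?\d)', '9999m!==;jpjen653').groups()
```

('m!==', ';', 'jpj', '53')

This matches one or more of any character except [9d] (captured); then one or more of a non-word character (captured as 'val'); then one or more of any character except [5ev] (captured); then 3 to 5 of a word character; then a digit, then optionally a character in [5-9], then a digit (captured).
`re.search` scans for the first position where the pattern succeeds.
The match spans [4:17] → 'm!==;jpjen653'.
Captured: group 1 = 'm!==', group 2 = ';', group 3 = 'jpj', group 4 = '53'.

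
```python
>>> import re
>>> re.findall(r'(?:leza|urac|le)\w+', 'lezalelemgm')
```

['lezalelemgm']

Matches: at [0:11] → 'lezalelemgm'.
`findall` yields the raw match text (1 of them) because the pattern has no groups.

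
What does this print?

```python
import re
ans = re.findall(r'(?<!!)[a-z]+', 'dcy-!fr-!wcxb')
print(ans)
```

A negative assertion filters positions out without eating any characters.
Walking the string: at [0:3] → 'dcy'; at [6:7] → 'r'; at [10:13] → 'cxb'.
`findall` yields the raw match text (3 of them) because the pattern has no groups.

['dcy', 'r', 'cxb']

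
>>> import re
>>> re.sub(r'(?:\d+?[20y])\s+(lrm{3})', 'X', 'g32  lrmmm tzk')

This matches one or more of a digit (lazy), then one of [20y] (non-capturing group); then one or more of whitespace; then the literal 'lr', then exactly 3 of the literal 'm' (captured).
Matches: at [1:10] → '32  lrmmm'.
`sub` substitutes 'X' at each match site.

'gX tzk'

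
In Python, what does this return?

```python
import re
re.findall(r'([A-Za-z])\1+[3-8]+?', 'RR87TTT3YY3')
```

['R', 'T', 'Y']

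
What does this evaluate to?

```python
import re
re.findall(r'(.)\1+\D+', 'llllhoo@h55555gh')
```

['l', '5']

`\1` is not a pattern — it's the concrete string captured by group 1, re-applied verbatim.
One capturing group, so `findall` returns just the captured substring from each match — 2 in all.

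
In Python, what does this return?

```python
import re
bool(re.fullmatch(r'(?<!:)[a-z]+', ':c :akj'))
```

False

`re.fullmatch` requires the pattern to consume the entire string.
Here the string isn't matched end-to-end, so the call returns None, and `bool(None)` is False.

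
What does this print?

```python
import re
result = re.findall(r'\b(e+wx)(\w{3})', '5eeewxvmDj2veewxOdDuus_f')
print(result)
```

[]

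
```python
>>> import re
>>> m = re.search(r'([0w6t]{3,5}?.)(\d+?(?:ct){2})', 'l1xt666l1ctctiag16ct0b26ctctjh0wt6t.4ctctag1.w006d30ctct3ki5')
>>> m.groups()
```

The pattern matches 3 to 5 of one of [0w6t] (lazy), then any character (captured); then one or more of a digit (lazy), then the literal 'ct' repeated 2 times (captured).
Unlike `match`, `search` isn't anchored — it looks for the pattern anywhere in the string.
The match spans [3:13] → 't666l1ctct'.
Captured: group 1 = 't666l', group 2 = '1ctct'.

('t666l', '1ctct')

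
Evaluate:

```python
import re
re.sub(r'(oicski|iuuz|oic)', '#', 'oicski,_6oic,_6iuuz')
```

The regex engine tests alternatives in the order written; an earlier branch that matches wins even if a later one would match more.
Matches: at [0:6] → 'oicski'; at [9:12] → 'oic'; at [15:19] → 'iuuz'.
Each match is replaced by '#'.

'#,_6#,_6#'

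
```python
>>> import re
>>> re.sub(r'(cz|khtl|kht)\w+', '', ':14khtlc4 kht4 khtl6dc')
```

Matches: at [3:9] → 'khtlc4'; at [10:14] → 'kht4'; at [15:22] → 'khtl6dc'.
Each match is replaced by ''.

':14  '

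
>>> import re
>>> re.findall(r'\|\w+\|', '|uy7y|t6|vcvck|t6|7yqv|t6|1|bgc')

['|uy7y|', '|vcvck|', '|7yqv|', '|1|']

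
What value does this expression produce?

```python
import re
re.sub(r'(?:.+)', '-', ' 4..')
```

'-'

This matches one or more of any character (non-capturing group).
Matches: at [0:4] → ' 4..'.
Every occurrence is swapped for '-'.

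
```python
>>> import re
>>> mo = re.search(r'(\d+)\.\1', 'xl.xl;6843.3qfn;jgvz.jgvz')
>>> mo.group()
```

'3.3'

The backreference `\1` re-matches whatever the first group consumed, character for character.
`search` walks the string left to right and returns the first match it finds.
The match spans [9:12] → '3.3'.
Captured: group 1 = '3'.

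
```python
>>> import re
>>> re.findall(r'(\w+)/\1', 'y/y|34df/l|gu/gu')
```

`\1` is not a pattern — it's the concrete string captured by group 1, re-applied verbatim.
Scanning left to right: at [0:3] match 'y/y', group 1 = 'y'; at [11:16] match 'gu/gu', group 1 = 'gu'.
Because there's exactly one group, `findall` drops the full match and keeps group 1 from each hit.

['y', 'gu']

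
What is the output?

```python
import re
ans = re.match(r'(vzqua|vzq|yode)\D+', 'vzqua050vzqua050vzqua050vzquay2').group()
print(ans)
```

vzqua

`re.match` only tries the pattern at the start of the string.
The match spans [0:5] → 'vzqua'.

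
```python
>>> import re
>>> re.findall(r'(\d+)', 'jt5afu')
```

This matches one or more of a digit (captured).
Matches: at [2:3] match '5', group 1 = '5'.
`findall` collects group 1 from the one match (1 total).

['5']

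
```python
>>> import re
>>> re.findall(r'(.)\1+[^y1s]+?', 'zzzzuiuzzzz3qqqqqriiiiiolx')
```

`\1` has to match the exact text group 1 already captured.
With a single group, `findall` returns only what that group captured — 4 items.

['z', 'z', 'q', 'i']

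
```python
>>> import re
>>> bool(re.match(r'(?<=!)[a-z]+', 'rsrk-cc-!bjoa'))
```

The positive lookaround only admits positions where the adjacent text matches; those characters stay outside the span.
`re.match` only tries the pattern at the start of the string.
Here position 0 doesn't satisfy it, so the call returns None, and `bool(None)` is False.

False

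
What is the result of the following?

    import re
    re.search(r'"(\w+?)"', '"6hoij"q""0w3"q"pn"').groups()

`re.search` scans for the first position where the pattern succeeds.
The match spans [0:7] → '"6hoij"'.
Captured: group 1 = '6hoij'.

('6hoij',)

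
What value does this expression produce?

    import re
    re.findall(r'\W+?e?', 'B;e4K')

[';e']

The pattern matches one or more of a non-word character (lazy); then optionally a literal 'e'.
No capturing groups, so `findall` returns the 1 full match string.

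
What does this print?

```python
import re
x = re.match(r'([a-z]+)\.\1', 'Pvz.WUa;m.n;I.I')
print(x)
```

A backreference is literal: `\1` must see the identical characters the first group matched.
`re.match` won't scan ahead — the pattern has to work from the very first character.
Here the string doesn't start with a match, so the call returns None.

None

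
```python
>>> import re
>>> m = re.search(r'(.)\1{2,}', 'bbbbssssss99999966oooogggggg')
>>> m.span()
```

(0, 4)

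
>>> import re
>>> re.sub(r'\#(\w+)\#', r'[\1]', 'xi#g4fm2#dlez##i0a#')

'xi[g4fm2]dlez#[i0a]'

Matches: at [2:9] → '#g4fm2#'; at [14:19] → '#i0a#'.
Each match is replaced using the text its own group 1 captured.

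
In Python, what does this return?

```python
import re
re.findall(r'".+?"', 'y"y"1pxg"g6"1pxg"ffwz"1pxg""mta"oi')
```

['"y"', '"g6"', '"ffwz"', '""mta"']

A `+?`/`*?`/`{m,n}?` starts at its minimum and grows only as far as needed for what follows to match.
Matches: at [1:4] → '"y"'; at [8:12] → '"g6"'; at [16:22] → '"ffwz"'; at [26:32] → '""mta"'.
No capturing groups, so `findall` returns the 4 full match strings.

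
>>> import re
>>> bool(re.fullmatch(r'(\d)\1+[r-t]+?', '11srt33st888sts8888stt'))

For `fullmatch`, every character of the input must be accounted for by the pattern.
Here the string isn't matched end-to-end, so the call returns None, and `bool(None)` is False.

False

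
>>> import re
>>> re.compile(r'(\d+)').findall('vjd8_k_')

['8']

The pattern matches one or more of a digit (captured).
Scanning left to right: at [3:4] match '8', group 1 = '8'.
With a single group, `findall` returns only what that group captured — 1 item.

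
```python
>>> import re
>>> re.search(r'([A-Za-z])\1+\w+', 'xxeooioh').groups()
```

('x',)

After group 1 captures some text, `\1` only succeeds where that same text appears again.
Unlike `match`, `search` isn't anchored — it looks for the pattern anywhere in the string.
The match spans [0:8] → 'xxeooioh'.
Captured: group 1 = 'x'.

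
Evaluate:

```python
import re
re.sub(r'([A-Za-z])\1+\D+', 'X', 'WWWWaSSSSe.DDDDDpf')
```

After group 1 captures some text, `\1` only succeeds where that same text appears again.
Matches: at [0:18] → 'WWWWaSSSSe.DDDDDpf'.
`sub` substitutes 'X' at each match site.

'X'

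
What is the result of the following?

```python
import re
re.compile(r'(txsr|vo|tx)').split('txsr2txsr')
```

['', 'txsr', '2', 'txsr', '']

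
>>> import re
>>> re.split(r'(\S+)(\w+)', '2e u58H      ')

['', '2', 'e', ' ', 'u58', 'H', '      ']

This matches one or more of a non-whitespace character (captured); then one or more of a word character (captured).
Matches to split on: at [0:2] → '2e'; at [3:7] → 'u58H'.
The group in the pattern means `split` returns the separators' captures alongside the pieces.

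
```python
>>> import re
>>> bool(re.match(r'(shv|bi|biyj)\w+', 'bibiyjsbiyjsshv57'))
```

True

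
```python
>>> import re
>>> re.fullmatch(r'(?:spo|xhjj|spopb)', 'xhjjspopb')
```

None

`re.fullmatch` requires the pattern to consume the entire string.
Here the string isn't matched end-to-end, so the call returns None.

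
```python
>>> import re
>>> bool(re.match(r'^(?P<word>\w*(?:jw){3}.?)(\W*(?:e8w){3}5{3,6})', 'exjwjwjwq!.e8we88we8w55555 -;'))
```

False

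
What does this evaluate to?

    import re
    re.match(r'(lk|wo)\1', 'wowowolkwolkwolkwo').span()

A backreference is literal: `\1` must see the identical characters the first group matched.
`match` is anchored at position 0; if the pattern doesn't fit there, it returns None.
The match spans [0:4] → 'wowo'.
Captured: group 1 = 'wo'.

(0, 4)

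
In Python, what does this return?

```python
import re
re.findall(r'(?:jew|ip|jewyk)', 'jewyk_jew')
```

['jew', 'jew']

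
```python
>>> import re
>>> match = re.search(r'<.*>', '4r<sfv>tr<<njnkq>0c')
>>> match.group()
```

`search` walks the string left to right and returns the first match it finds.
The match spans [2:17] → '<sfv>tr<<njnkq>'.

'<sfv>tr<<njnkq>'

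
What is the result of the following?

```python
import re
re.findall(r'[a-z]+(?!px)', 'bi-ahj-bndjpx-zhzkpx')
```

Because the assertion is negative and zero-width, positions next to the forbidden text are skipped.
Since nothing is captured, `findall` lists the 4 matched substrings directly.

['bi', 'ahj', 'bndjpx', 'zhzkpx']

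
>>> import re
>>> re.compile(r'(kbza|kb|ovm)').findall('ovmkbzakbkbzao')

Branches in `(...|...)` are attempted left-to-right; the first branch that allows the whole pattern to succeed is taken.
`findall` collects group 1 from each match (4 total).

['ovm', 'kbza', 'kb', 'kbza']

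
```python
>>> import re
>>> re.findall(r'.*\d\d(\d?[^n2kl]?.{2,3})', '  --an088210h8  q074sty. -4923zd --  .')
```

Pattern: zero or more of any character, then a digit, then a digit; then optionally a digit, then optionally any character except [n2kl], then 2 to 3 of any character (captured).
Scanning left to right: at [0:34] match '  --an088210h8  q074sty. -4923zd -', group 1 = 'zd -'.
Because there's exactly one group, `findall` drops the full match and keeps group 1 from the one hit.

['zd -']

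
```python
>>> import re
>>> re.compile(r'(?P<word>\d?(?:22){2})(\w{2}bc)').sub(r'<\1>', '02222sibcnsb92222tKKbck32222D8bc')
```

The replacement refers to a captured group, so each match is rewritten using its own captured text.

'<02222>nsb92222tKKbck<32222>'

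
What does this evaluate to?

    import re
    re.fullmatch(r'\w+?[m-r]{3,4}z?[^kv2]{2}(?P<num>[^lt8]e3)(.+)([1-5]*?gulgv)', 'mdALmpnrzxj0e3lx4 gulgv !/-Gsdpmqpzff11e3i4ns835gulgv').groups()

('0e3', 'lx4 gulgv !/-Gsdpmqpzff11e3i4ns835', 'gulgv')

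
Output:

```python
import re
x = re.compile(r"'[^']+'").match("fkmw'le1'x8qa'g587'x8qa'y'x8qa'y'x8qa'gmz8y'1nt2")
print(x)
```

`re.match` won't scan ahead — the pattern has to work from the very first character.
Here the string doesn't start with a match, so the call returns None.

None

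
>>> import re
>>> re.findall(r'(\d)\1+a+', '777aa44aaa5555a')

['7', '4', '5']

After group 1 captures some text, `\1` only succeeds where that same text appears again.
With a single group, `findall` returns only what that group captured — 3 items.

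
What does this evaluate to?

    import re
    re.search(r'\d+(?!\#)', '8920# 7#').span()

A negative assertion filters positions out without eating any characters.
`search` walks the string left to right and returns the first match it finds.
The match spans [0:3] → '892'.

(0, 3)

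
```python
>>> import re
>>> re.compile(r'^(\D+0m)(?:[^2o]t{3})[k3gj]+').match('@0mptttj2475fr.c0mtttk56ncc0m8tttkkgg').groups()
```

This matches anchored at the start of the string; then one or more of a non-digit, then the literal '0m' (captured); then any character except [2o], then exactly 3 of the literal 't' (non-capturing group); then one or more of one of [k3gj].
`re.match` won't scan ahead — the pattern has to work from the very first character.
The match spans [0:8] → '@0mptttj'.
Captured: group 1 = '@0m'.

('@0m',)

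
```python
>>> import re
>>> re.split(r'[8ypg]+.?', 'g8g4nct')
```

This matches one or more of one of [8ypg]; then optionally any character.
Matches to split on: at [0:4] → 'g8g4'.
The string is cut at each match, leaving 2 pieces.

['', 'nct']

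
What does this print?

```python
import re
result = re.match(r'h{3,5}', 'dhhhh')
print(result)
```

The pattern matches 3 to 5 of a literal 'h'.
`re.match` only tries the pattern at the start of the string.
Here position 0 doesn't satisfy it, so the call returns None.

None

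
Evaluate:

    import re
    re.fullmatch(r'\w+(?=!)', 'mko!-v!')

The `(?=…)`/`(?<=…)` assertion just peeks at neighbouring text; it doesn't advance the match position.
`re.fullmatch` is like wrapping the pattern in `^…$` (in single-line mode).
Here there's no way to consume every character, so the call returns None.

None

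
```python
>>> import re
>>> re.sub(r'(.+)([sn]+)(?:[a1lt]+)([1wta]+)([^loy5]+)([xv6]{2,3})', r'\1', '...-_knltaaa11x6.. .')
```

'...-_k.. .'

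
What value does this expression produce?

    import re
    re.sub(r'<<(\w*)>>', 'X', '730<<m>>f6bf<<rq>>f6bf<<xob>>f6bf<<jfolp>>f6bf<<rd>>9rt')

'730Xf6bfXf6bfXf6bfXf6bfX9rt'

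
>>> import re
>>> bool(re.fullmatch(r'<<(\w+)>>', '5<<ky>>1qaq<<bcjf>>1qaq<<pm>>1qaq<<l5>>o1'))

`fullmatch` succeeds only if the pattern covers the string from start to end.
Here the pattern can't cover the whole string, so the call returns None, and `bool(None)` is False.

False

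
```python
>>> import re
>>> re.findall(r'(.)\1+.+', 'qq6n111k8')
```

A backreference is literal: `\1` must see the identical characters the first group matched.
`findall` collects group 1 from the one match (1 total).

['q']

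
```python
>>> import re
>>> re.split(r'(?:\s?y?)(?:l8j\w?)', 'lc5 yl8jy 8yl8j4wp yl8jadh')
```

['lc5', ' 8', 'wp', 'dh']

Pattern: optionally whitespace, then optionally a literal 'y' (non-capturing group); then the literal 'l8j', then optionally a word character (non-capturing group).
Matches to split on: at [3:9] → ' yl8jy'; at [11:16] → 'yl8j4'; at [18:24] → ' yl8ja'.
The string is cut at each match, leaving 4 pieces.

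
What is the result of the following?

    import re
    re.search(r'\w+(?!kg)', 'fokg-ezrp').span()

The negative lookaround is zero-width — it rules out positions where the adjacent text would match, without consuming anything.
The match spans [0:4] → 'fokg'.

(0, 4)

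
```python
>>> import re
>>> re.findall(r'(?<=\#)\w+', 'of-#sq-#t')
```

['sq', 't']

Because the assertion is zero-width, the text it checks is not consumed and won't appear in the result.
Scanning left to right: at [4:6] → 'sq'; at [8:9] → 't'.
`findall` yields the raw match text (2 of them) because the pattern has no groups.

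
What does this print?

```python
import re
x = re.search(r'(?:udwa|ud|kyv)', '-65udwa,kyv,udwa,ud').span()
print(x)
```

(3, 7)

Alternation tries branches left to right and keeps the first one that lets the overall match succeed at that position.
Unlike `match`, `search` isn't anchored — it looks for the pattern anywhere in the string.
The match spans [3:7] → 'udwa'.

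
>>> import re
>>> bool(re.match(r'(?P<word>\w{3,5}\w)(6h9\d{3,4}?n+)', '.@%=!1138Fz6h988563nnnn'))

`match` is anchored at position 0; if the pattern doesn't fit there, it returns None.
Here position 0 doesn't satisfy it, so the call returns None, and `bool(None)` is False.

False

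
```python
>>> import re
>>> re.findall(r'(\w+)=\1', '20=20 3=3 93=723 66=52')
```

['20', '3']

`\1` has to match the exact text group 1 already captured.
Scanning left to right: at [0:5] match '20=20', group 1 = '20'; at [6:9] match '3=3', group 1 = '3'.
One capturing group, so `findall` returns just the captured substring from each match — 2 in all.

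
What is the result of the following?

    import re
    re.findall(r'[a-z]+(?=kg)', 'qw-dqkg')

Because the assertion is zero-width, the text it checks is not consumed and won't appear in the result.
Scanning left to right: at [3:5] → 'dq'.
No capturing groups, so `findall` returns the 1 full match string.

['dq']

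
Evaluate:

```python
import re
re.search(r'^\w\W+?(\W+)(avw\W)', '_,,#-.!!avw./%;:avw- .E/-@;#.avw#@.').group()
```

'_,,#-.!!avw.'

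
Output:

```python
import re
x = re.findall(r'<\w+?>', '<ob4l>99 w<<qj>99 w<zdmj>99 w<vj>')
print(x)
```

Matches: at [0:6] → '<ob4l>'; at [11:15] → '<qj>'; at [19:25] → '<zdmj>'; at [29:33] → '<vj>'.
No capturing groups, so `findall` returns the 4 full match strings.

['<ob4l>', '<qj>', '<zdmj>', '<vj>']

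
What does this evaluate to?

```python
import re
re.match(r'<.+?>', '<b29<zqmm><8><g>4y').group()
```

`re.match` won't scan ahead — the pattern has to work from the very first character.
The match spans [0:10] → '<b29<zqmm>'.

'<b29<zqmm>'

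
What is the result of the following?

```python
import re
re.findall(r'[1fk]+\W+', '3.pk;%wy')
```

['k;%']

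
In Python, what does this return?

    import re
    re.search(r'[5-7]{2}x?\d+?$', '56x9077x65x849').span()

The match spans [8:14] → '65x849'.

(8, 14)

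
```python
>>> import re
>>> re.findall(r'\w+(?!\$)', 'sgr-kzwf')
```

['sgr', 'kzwf']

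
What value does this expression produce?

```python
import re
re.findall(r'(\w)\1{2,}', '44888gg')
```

After group 1 captures some text, `\1` only succeeds where that same text appears again.
Walking the string: at [2:5] match '888', group 1 = '8'.
One capturing group, so `findall` returns just the captured substring from the one match — 1 in all.

['8']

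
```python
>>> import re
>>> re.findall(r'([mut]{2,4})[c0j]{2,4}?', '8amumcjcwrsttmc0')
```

This matches 2 to 4 of one of [mut] (captured); then 2 to 4 of one of [c0j] (lazy).
`findall` collects group 1 from each match (2 total).

['mum', 'ttm']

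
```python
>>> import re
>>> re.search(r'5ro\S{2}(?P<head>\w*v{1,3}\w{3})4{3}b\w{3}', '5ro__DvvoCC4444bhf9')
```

None

This matches the literal '5ro', then exactly 2 of a non-whitespace character; then zero or more of a word character, then 1 to 3 of a literal 'v', then exactly 3 of a word character (captured as 'head'); then exactly 3 of a literal '4', then the literal 'b', then exactly 3 of a word character.
Here the pattern never matches, so the call returns None.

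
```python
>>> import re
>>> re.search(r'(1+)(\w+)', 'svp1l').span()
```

(3, 5)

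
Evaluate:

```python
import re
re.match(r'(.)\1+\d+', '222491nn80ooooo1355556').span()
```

After group 1 captures some text, `\1` only succeeds where that same text appears again.
`re.match` only tries the pattern at the start of the string.
The match spans [0:6] → '222491'.
Captured: group 1 = '2'.

(0, 6)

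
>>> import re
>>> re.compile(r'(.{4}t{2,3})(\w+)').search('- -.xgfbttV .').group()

'xgfbttV'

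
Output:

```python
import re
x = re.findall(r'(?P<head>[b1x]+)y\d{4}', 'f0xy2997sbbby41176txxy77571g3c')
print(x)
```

`findall` collects group 1 from each match (3 total).

['x', 'bbb', 'xx']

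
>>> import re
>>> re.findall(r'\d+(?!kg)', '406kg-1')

`(?!…)`/`(?<!…)` only lets a position through if the neighbouring text does NOT match; no characters are consumed.
Walking the string: at [0:2] → '40'; at [6:7] → '1'.
With no groups in the pattern, `findall` gives back each whole match — 2 here.

['40', '1']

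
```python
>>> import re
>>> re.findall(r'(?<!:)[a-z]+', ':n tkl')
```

The negative lookaround is zero-width — it rules out positions where the adjacent text would match, without consuming anything.
Walking the string: at [3:6] → 'tkl'.
`findall` yields the raw match text (1 of them) because the pattern has no groups.

['tkl']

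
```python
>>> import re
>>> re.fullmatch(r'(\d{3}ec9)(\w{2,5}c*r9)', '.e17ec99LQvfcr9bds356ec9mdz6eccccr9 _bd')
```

The pattern matches exactly 3 of a digit, then the literal 'ec', then the literal '9' (captured); then 2 to 5 of a word character, then zero or more of the literal 'c', then the literal 'r9' (captured).
`re.fullmatch` is like wrapping the pattern in `^…$` (in single-line mode).
Here the string isn't matched end-to-end, so the call returns None.

None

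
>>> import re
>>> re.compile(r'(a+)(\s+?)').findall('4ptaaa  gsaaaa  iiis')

[('aaa', ' '), ('aaaa', ' ')]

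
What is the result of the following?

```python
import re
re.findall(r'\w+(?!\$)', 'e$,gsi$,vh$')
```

The negative lookaround is zero-width — it rules out positions where the adjacent text would match, without consuming anything.
Walking the string: at [3:5] → 'gs'; at [8:9] → 'v'.
`findall` yields the raw match text (2 of them) because the pattern has no groups.

['gs', 'v']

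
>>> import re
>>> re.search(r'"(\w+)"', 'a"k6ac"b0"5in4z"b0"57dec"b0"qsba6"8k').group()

The match spans [1:7] → '"k6ac"'.

'"k6ac"'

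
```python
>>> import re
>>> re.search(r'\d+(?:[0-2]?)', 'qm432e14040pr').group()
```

'432'

Pattern: one or more of a digit; then optionally a character in [0-2] (non-capturing group).
`re.search` tries every starting position until one works.
The match spans [2:5] → '432'.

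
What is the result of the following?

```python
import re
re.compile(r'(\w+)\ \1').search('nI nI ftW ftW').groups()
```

('nI',)

The match spans [0:5] → 'nI nI'.
Captured: group 1 = 'nI'.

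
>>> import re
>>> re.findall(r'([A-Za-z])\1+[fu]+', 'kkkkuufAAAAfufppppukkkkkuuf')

['k', 'A', 'p', 'k']

`\1` is not a pattern — it's the concrete string captured by group 1, re-applied verbatim.
Matches: at [0:7] match 'kkkkuuf', group 1 = 'k'; at [7:14] match 'AAAAfuf', group 1 = 'A'; at [14:19] match 'ppppu', group 1 = 'p'; at [19:27] match 'kkkkkuuf', group 1 = 'k'.
Because there's exactly one group, `findall` drops the full match and keeps group 1 from each hit.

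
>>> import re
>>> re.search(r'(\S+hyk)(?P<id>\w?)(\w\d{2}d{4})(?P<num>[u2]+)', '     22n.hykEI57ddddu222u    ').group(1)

Pattern: one or more of a non-whitespace character, then the literal 'hyk' (captured); then optionally a word character (captured as 'id'); then a word character, then exactly 2 of a digit, then exactly 4 of the literal 'd' (captured); then one or more of one of [u2] (captured as 'num').
Unlike `match`, `search` isn't anchored — it looks for the pattern anywhere in the string.
The match spans [5:25] → '22n.hykEI57ddddu222u'.
Captured: group 1 = '22n.hyk', group 2 = 'E', group 3 = 'I57dddd', group 4 = 'u222u'.

'22n.hyk'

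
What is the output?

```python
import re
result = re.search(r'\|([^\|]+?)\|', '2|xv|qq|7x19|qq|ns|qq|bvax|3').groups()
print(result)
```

('xv',)

The match spans [1:5] → '|xv|'.
Captured: group 1 = 'xv'.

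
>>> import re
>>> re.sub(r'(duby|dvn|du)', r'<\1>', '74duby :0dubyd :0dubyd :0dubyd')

'74<duby> :0<duby>d :0<duby>d :0<duby>d'

Alternation tries branches left to right and keeps the first one that lets the overall match succeed at that position.
Each match is replaced using the text its own group 1 captured.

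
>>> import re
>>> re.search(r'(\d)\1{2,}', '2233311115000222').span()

(2, 5)

`\1` has to match the exact text group 1 already captured.
The match spans [2:5] → '333'.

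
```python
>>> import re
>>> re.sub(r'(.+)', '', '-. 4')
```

This matches one or more of any character (captured).
Matches: at [0:4] → '-. 4'.
Each match is replaced by ''.

''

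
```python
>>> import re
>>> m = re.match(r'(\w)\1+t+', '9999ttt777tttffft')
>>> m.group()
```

A backreference is literal: `\1` must see the identical characters the first group matched.
With `match`, the pattern is implicitly anchored at the beginning.
The match spans [0:7] → '9999ttt'.
Captured: group 1 = '9'.

'9999ttt'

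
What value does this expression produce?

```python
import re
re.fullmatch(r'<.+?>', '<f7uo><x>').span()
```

(0, 9)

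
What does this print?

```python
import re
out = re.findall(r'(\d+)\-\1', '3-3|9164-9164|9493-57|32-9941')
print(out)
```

`\1` is not a pattern — it's the concrete string captured by group 1, re-applied verbatim.
Scanning left to right: at [0:3] match '3-3', group 1 = '3'; at [4:13] match '9164-9164', group 1 = '9164'.
Because there's exactly one group, `findall` drops the full match and keeps group 1 from each hit.

['3', '9164']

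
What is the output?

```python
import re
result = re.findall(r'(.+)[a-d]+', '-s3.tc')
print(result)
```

['-s3.t']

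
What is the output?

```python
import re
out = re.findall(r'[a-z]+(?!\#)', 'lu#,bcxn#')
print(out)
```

['l', 'bcx']

A negative assertion filters positions out without eating any characters.
Matches: at [0:1] → 'l'; at [4:7] → 'bcx'.
No capturing groups, so `findall` returns the 2 full match strings.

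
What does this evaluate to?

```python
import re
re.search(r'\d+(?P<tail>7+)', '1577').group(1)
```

'7'

The match spans [0:4] → '1577'.
Captured: group 1 = '7'.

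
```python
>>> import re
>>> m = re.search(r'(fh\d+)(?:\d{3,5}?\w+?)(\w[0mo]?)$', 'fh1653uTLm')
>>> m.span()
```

(0, 10)

This matches the literal 'fh', then one or more of a digit (captured); then 3 to 5 of a digit (lazy), then one or more of a word character (lazy) (non-capturing group); then a word character, then optionally one of [0mo] (captured); then anchored at the end.
`re.search` tries every starting position until one works.
The match spans [0:10] → 'fh1653uTLm'.
Captured: group 1 = 'fh1', group 2 = 'Lm'.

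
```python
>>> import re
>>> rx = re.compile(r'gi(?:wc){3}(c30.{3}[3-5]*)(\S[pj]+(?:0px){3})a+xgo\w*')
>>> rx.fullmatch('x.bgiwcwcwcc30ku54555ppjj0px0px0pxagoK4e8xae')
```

None

The pattern matches a literal 'g', then the literal 'i', then the literal 'wc' repeated 3 times; then the literal 'c30', then exactly 3 of any character, then zero or more of a character in [3-5] (captured); then a non-whitespace character, then one or more of one of [pj], then the literal '0px' repeated 3 times (captured); then one or more of a literal 'a', then the literal 'xgo', then zero or more of a word character.
`fullmatch` succeeds only if the pattern covers the string from start to end.
Here the pattern can't cover the whole string, so the call returns None.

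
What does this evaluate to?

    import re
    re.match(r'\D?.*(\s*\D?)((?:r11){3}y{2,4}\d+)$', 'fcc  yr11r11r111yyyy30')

None

With `match`, the pattern is implicitly anchored at the beginning.
Here the string doesn't start with a match, so the call returns None.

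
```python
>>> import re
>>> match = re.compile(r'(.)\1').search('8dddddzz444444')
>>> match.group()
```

`\1` has to match the exact text group 1 already captured.
`re.search` scans for the first position where the pattern succeeds.
The match spans [1:3] → 'dd'.
Captured: group 1 = 'd'.

'dd'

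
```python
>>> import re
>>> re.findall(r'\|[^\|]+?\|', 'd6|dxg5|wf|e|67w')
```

['|dxg5|', '|e|']

Matches: at [2:8] → '|dxg5|'; at [10:13] → '|e|'.
Since nothing is captured, `findall` lists the 2 matched substrings directly.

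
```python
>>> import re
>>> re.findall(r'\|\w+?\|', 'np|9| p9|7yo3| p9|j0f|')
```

['|9|', '|7yo3|', '|j0f|']

Matches: at [2:5] → '|9|'; at [8:14] → '|7yo3|'; at [17:22] → '|j0f|'.
No capturing groups, so `findall` returns the 3 full match strings.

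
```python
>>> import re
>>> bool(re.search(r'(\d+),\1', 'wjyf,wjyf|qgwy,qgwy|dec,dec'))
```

False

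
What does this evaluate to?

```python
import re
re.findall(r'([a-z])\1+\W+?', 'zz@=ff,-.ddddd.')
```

A backreference is literal: `\1` must see the identical characters the first group matched.
Scanning left to right: at [0:3] match 'zz@', group 1 = 'z'; at [4:7] match 'ff,', group 1 = 'f'; at [9:15] match 'ddddd.', group 1 = 'd'.
One capturing group, so `findall` returns just the captured substring from each match — 3 in all.

['z', 'f', 'd']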